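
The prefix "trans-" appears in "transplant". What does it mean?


Prefix: trans-
As in: transplant -> trans- + plant
Meaning = across


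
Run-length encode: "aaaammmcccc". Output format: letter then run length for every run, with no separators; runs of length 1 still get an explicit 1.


String: "aaaammmcccc"
Scanning for consecutive runs:
  'a' x 4
  'm' x 3
  'c' x 4
RLE = "a4m3c4"


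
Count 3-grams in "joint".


Word: "joint" (length 5)
Number of 3-grams = length - 3 + 1 = 5 - 3 + 1
= 3


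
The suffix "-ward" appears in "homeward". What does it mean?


Suffix: -ward
As in: homeward -> home + -ward
Meaning = in the direction of


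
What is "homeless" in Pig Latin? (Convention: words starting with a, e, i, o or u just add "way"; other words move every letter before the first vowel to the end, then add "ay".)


Word: "homeless"
Starts with consonant(s) → move to end, add 'ay'
Consonant cluster: "h"
Pig Latin = "omelesshay"


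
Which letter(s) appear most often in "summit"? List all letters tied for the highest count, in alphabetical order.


Word: "summit"
Letter counts:
  'i': 1
  'm': 2
  's': 1
  't': 1
  'u': 1
Maximum count = 2
Most frequent = 'm' (2 times each)


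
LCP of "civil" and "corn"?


Word 1: "civil"
Word 2: "corn"
Comparing from start:
  Pos 0: 'c' == 'c'
  Pos 1: 'i' != 'o' (stop)
LCP = "c" (length 1)


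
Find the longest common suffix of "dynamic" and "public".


Word 1: "dynamic"
Word 2: "public"
Comparing from end:
  Pos -1: 'c' == 'c'
  Pos -2: 'i' == 'i'
  Pos -3: 'm' != 'l' (stop)
LCS = "ic" (length 2)


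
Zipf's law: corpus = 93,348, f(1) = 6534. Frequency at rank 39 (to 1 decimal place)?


Zipf's law: f(r) = f(1) / r
f(1) = 6534
f(39) = 6534 / 39
= 167.5 occurrences


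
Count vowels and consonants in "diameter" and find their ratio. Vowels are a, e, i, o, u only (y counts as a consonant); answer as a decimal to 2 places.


Word: "diameter"
Vowels (a,e,i,o,u): 4
Consonants: 4
Ratio = 4/4
= 1.00


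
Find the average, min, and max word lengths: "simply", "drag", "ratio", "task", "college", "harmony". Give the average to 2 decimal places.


Lengths: "simply"=6, "drag"=4, "ratio"=5, "task"=4, "college"=7, "harmony"=7
Sum = 33, Count = 6
Average = 33/6 = 5.50
= avg=5.50, min=4, max=7


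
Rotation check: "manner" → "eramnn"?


Word: "manner", Candidate: "eramnn"
Method: check if candidate is substring of word+word
"mannermanner" contains "eramnn"? No
Is rotation = No


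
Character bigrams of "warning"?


Word: "warning" (length 7)
Number of bigrams = 7 - 2 + 1 = 6
  Position 0: "wa"
  Position 1: "ar"
  Position 2: "rn"
  Position 3: "ni"
  Position 4: "in"
  Position 5: "ng"
Bigrams = "wa", "ar", "rn", "ni", "in", "ng"


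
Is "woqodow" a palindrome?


Word: "woqodow"
Reversed: "wodoqow"
Forward == Backward? woqodow != wodoqow
Palindrome = No


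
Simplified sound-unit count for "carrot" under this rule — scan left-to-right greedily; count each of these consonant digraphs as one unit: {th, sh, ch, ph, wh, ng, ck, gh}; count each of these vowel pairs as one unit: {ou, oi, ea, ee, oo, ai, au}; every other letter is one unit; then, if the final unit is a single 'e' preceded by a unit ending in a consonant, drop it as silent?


Word: "carrot" (6 letters)
Left-to-right scan:
  (1) 'c' (letter)
  (2) 'a' (letter)
  (3) 'r' (letter)
  (4) 'r' (letter)
  (5) 'o' (letter)
  (6) 't' (letter)
Units from scan: 6
Sound units = 6 units


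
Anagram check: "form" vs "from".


Word 1: "form" → sorted: fmor
Word 2: "from" → sorted: fmor
Same letters? fmor == fmor
Anagram = Yes


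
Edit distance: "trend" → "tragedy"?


Word 1: "trend" (length 5)
Word 2: "tragedy" (length 7)
One optimal edit sequence (insert/delete/substitute each cost 1):
  1. keep 't'
  2. keep 'r'
  3. insert 'a'  (+1)
  4. insert 'g'  (+1)
  5. keep 'e'
  6. substitute 'n' -> 'd'  (+1)
  7. substitute 'd' -> 'y'  (+1)
Total edit operations: 4
Edit distance = 4


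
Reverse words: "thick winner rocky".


Original: "thick winner rocky"
Words (1..n): thick | winner | rocky
Reversed (n..1): rocky | winner | thick
Result = "rocky winner thick"


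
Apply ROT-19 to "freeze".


Word: "freeze"
Shift: 19
Each letter → (letter + shift) mod 26:
  'f' (5) + 19 = 24 → 'y'
  'r' (17) + 19 = 10 → 'k'
  'e' (4) + 19 = 23 → 'x'
  'e' (4) + 19 = 23 → 'x'
  'z' (25) + 19 = 18 → 's'
  'e' (4) + 19 = 23 → 'x'
Result = "ykxxsx"


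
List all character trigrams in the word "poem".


Word: "poem" (length 4)
Number of trigrams = 4 - 3 + 1 = 2
  Position 0: "poe"
  Position 1: "oem"
Trigrams = "poe", "oem"


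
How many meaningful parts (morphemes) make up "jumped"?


Word: "jumped"
Morphemes: jump | -ed
Each morpheme carries meaning
= 2 morphemes


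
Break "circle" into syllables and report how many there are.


Word: "circle"
Syllable breakdown: cir · cle
Counting: 2 parts
= 2 syllables


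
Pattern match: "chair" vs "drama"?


Pattern of "chair": [0, 1, 2, 3, 4]
Pattern of "drama": [0, 1, 2, 3, 2]
Patterns do not match
Same pattern = No


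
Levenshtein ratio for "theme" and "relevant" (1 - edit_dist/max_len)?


Word 1: "theme" (length 5)
Word 2: "relevant" (length 8)
One optimal edit sequence:
  1. insert 'r'  (+1)
  2. substitute 't' -> 'e'  (+1)
  3. substitute 'h' -> 'l'  (+1)
  4. keep 'e'
  5. insert 'v'  (+1)
  6. insert 'a'  (+1)
  7. substitute 'm' -> 'n'  (+1)
  8. substitute 'e' -> 't'  (+1)
Edit distance = 7
Max length = max(5, 8) = 8
Similarity = 1 - 7/8
= 0.1250


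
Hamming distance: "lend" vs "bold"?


Comparing character by character (same length = 4):
  Pos 0: 'l' vs 'b' !=
  Pos 1: 'e' vs 'o' !=
  Pos 2: 'n' vs 'l' !=
  Pos 3: 'd' vs 'd' =
Hamming distance = 3


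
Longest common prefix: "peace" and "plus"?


Word 1: "peace"
Word 2: "plus"
Comparing from start:
  Pos 0: 'p' == 'p'
  Pos 1: 'e' != 'l' (stop)
LCP = "p" (length 1)


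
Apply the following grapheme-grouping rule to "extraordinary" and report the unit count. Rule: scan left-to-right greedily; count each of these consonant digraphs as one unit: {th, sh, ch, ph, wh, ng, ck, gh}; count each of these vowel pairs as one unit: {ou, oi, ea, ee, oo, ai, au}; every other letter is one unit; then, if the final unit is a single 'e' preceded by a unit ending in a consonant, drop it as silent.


Word: "extraordinary" (13 letters)
Left-to-right scan:
  (1) 'e' (letter)
  (2) 'x' (letter)
  (3) 't' (letter)
  (4) 'r' (letter)
  (5) 'a' (letter)
  (6) 'o' (letter)
  (7) 'r' (letter)
  (8) 'd' (letter)
  (9) 'i' (letter)
  (10) 'n' (letter)
  (11) 'a' (letter)
  (12) 'r' (letter)
  (13) 'y' (letter)
Units from scan: 13
Sound units = 13 units


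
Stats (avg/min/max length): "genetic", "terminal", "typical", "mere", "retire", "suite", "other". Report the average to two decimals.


Lengths: "genetic"=7, "terminal"=8, "typical"=7, "mere"=4, "retire"=6, "suite"=5, "other"=5
Sum = 42, Count = 7
Average = 42/7 = 6.00
= avg=6.00, min=4, max=8


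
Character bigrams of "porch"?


Word: "porch" (length 5)
Number of bigrams = 5 - 2 + 1 = 4
  Position 0: "po"
  Position 1: "or"
  Position 2: "rc"
  Position 3: "ch"
Bigrams = "po", "or", "rc", "ch"


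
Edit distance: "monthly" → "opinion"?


Word 1: "monthly" (length 7)
Word 2: "opinion" (length 7)
One optimal edit sequence (insert/delete/substitute each cost 1):
  1. substitute 'm' -> 'o'  (+1)
  2. substitute 'o' -> 'p'  (+1)
  3. substitute 'n' -> 'i'  (+1)
  4. substitute 't' -> 'n'  (+1)
  5. substitute 'h' -> 'i'  (+1)
  6. substitute 'l' -> 'o'  (+1)
  7. substitute 'y' -> 'n'  (+1)
Total edit operations: 7
Edit distance = 7


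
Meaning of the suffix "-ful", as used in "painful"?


Suffix: -ful
As in: painful -> pain + -ful
Meaning = full of


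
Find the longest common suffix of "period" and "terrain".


Word 1: "period"
Word 2: "terrain"
Comparing from end:
  Pos -1: 'd' != 'n' (stop)
LCS = "" (length 0)


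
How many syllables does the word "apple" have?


Word: "apple"
Syllable breakdown: ap / ple
Counting: 2 parts
= 2 syllables


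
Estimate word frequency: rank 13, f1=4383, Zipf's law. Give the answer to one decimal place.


Zipf's law: f(r) = f(1) / r
f(1) = 4383
f(13) = 4383 / 13
= 337.2 occurrences


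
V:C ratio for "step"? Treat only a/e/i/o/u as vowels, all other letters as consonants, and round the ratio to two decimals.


Word: "step"
Vowels (a,e,i,o,u): 1
Consonants: 3
Ratio = 1/3
= 0.33


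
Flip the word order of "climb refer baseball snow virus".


Original: "climb refer baseball snow virus"
Words (1..n): climb | refer | baseball | snow | virus
Reversed (n..1): virus | snow | baseball | refer | climb
Result = "virus snow baseball refer climb"


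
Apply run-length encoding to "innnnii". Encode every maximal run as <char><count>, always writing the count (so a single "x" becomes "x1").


String: "innnnii"
Scanning for consecutive runs:
  'i' x 1
  'n' x 4
  'i' x 2
RLE = "i1n4i2"


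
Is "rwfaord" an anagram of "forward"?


Word 1: "forward" → sorted: adforrw
Word 2: "rwfaord" → sorted: adforrw
Same letters? adforrw == adforrw
Anagram = Yes


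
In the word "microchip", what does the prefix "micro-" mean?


Prefix: micro-
As in: microchip -> micro- + chip
Meaning = small


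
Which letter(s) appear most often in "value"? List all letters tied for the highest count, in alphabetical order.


Word: "value"
Letter counts:
  'a': 1
  'e': 1
  'l': 1
  'u': 1
  'v': 1
Maximum count = 1
Most frequent = 'a', 'e', 'l', 'u', 'v' (1 time each)


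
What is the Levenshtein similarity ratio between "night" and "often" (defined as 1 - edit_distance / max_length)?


Word 1: "night" (length 5)
Word 2: "often" (length 5)
One optimal edit sequence:
  1. substitute 'n' -> 'o'  (+1)
  2. substitute 'i' -> 'f'  (+1)
  3. substitute 'g' -> 't'  (+1)
  4. substitute 'h' -> 'e'  (+1)
  5. substitute 't' -> 'n'  (+1)
Edit distance = 5
Max length = max(5, 5) = 5
Similarity = 1 - 5/5
= 0.0000


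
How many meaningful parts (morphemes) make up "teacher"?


Word: "teacher"
Morphemes: teach / -er
Each morpheme carries meaning
= 2 morphemes


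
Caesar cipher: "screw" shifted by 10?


Word: "screw"
Shift: 10
Each letter → (letter + shift) mod 26:
  's' (18) + 10 = 2 → 'c'
  'c' (2) + 10 = 12 → 'm'
  'r' (17) + 10 = 1 → 'b'
  'e' (4) + 10 = 14 → 'o'
  'w' (22) + 10 = 6 → 'g'
Result = "cmbog"


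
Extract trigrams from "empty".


Word: "empty" (length 5)
Number of trigrams = 5 - 3 + 1 = 3
  Position 0: "emp"
  Position 1: "mpt"
  Position 2: "pty"
Trigrams = "emp", "mpt", "pty"


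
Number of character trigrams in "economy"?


Word: "economy" (length 7)
Number of 3-grams = length - 3 + 1 = 7 - 3 + 1
= 5


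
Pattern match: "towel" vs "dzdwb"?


Pattern of "towel": [0, 1, 2, 3, 4]
Pattern of "dzdwb": [0, 1, 0, 2, 3]
Patterns do not match
Same pattern = No


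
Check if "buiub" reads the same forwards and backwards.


Word: "buiub"
Reversed: "buiub"
Forward == Backward? buiub == buiub
Palindrome = Yes


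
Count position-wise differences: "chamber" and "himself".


Comparing character by character (same length = 7):
  Pos 0: 'c' vs 'h' !=
  Pos 1: 'h' vs 'i' !=
  Pos 2: 'a' vs 'm' !=
  Pos 3: 'm' vs 's' !=
  Pos 4: 'b' vs 'e' !=
  Pos 5: 'e' vs 'l' !=
  Pos 6: 'r' vs 'f' !=
Hamming distance = 7


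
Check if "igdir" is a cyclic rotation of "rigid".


Word: "rigid", Candidate: "igdir"
Method: check if candidate is substring of word+word
"rigidrigid" contains "igdir"? No
Is rotation = No


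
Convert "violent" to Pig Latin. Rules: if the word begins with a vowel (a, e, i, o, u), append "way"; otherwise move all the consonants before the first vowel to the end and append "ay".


Word: "violent"
Starts with consonant(s) → move to end, add 'ay'
Consonant cluster: "v"
Pig Latin = "iolentvay"


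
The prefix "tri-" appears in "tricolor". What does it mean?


Prefix: tri-
As in: tricolor -> tri- + color
Meaning = three


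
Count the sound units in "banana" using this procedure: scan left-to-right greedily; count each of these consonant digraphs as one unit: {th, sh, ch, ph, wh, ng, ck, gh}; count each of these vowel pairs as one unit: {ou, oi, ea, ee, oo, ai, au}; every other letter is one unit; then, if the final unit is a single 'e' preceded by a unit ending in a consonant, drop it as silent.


Word: "banana" (6 letters)
Left-to-right scan:
  1. 'b' (letter)
  2. 'a' (letter)
  3. 'n' (letter)
  4. 'a' (letter)
  5. 'n' (letter)
  6. 'a' (letter)
Units from scan: 6
Sound units = 6 units


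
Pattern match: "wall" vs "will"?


Pattern of "wall": [0, 1, 2, 2]
Pattern of "will": [0, 1, 2, 2]
Patterns match
Same pattern = Yes


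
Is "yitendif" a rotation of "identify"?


Word: "identify", Candidate: "yitendif"
Method: check if candidate is substring of word+word
"identifyidentify" contains "yitendif"? No
Is rotation = No


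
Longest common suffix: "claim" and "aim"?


Word 1: "claim"
Word 2: "aim"
Comparing from end:
  Pos -1: 'm' == 'm'
  Pos -2: 'i' == 'i'
  Pos -3: 'a' == 'a'
LCS = "aim" (length 3)


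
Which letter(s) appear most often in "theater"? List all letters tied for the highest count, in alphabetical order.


Word: "theater"
Letter counts:
  'a': 1
  'e': 2
  'h': 1
  'r': 1
  't': 2
Maximum count = 2
Most frequent = 'e', 't' (2 times each)


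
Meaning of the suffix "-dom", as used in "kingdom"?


Suffix: -dom
Example: kingdom (king + -dom)
Meaning = state / realm


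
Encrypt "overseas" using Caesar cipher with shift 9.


Word: "overseas"
Shift: 9
Each letter → (letter + shift) mod 26:
  'o' (14) + 9 = 23 → 'x'
  'v' (21) + 9 = 4 → 'e'
  'e' (4) + 9 = 13 → 'n'
  'r' (17) + 9 = 0 → 'a'
  's' (18) + 9 = 1 → 'b'
  'e' (4) + 9 = 13 → 'n'
  'a' (0) + 9 = 9 → 'j'
  's' (18) + 9 = 1 → 'b'
Result = "xenabnjb"


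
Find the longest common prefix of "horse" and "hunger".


Word 1: "horse"
Word 2: "hunger"
Comparing from start:
  Pos 0: 'h' == 'h'
  Pos 1: 'o' != 'u' (stop)
LCP = "h" (length 1)


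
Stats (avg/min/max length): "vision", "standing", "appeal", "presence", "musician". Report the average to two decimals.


Lengths: "vision"=6, "standing"=8, "appeal"=6, "presence"=8, "musician"=8
Sum = 36, Count = 5
Average = 36/5 = 7.20
= avg=7.20, min=6, max=8


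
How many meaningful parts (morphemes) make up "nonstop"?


Word: "nonstop"
Morphemes: non- + stop
Each morpheme carries meaning
= 2 morphemes


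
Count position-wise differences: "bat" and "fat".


Comparing character by character (same length = 3):
  Pos 0: 'b' vs 'f' !=
  Pos 1: 'a' vs 'a' =
  Pos 2: 't' vs 't' =
Hamming distance = 1


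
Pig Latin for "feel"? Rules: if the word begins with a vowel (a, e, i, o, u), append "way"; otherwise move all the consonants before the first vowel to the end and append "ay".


Word: "feel"
Starts with consonant(s) → move to end, add 'ay'
Consonant cluster: "f"
Pig Latin = "eelfay"


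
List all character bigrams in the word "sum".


Word: "sum" (length 3)
Number of bigrams = 3 - 2 + 1 = 2
  Position 0: "su"
  Position 1: "um"
Bigrams = "su", "um"


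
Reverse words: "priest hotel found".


Original: "priest hotel found"
Words (1..n): priest | hotel | found
Reversed (n..1): found | hotel | priest
Result = "found hotel priest"


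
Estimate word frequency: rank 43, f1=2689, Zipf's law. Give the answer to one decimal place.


Zipf's law: f(r) = f(1) / r
f(1) = 2689
f(43) = 2689 / 43
= 62.5 occurrences


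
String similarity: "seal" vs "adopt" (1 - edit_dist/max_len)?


Word 1: "seal" (length 4)
Word 2: "adopt" (length 5)
One optimal edit sequence:
  1. insert 'a'  (+1)
  2. substitute 's' -> 'd'  (+1)
  3. substitute 'e' -> 'o'  (+1)
  4. substitute 'a' -> 'p'  (+1)
  5. substitute 'l' -> 't'  (+1)
Edit distance = 5
Max length = max(4, 5) = 5
Similarity = 1 - 5/5
= 0.0000


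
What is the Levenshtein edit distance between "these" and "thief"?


Word 1: "these" (length 5)
Word 2: "thief" (length 5)
One optimal edit sequence (insert/delete/substitute each cost 1):
  1. keep 't'
  2. keep 'h'
  3. substitute 'e' -> 'i'  (+1)
  4. substitute 's' -> 'e'  (+1)
  5. substitute 'e' -> 'f'  (+1)
Total edit operations: 3
Edit distance = 3


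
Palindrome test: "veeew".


Word: "veeew"
Reversed: "weeev"
Forward == Backward? veeew != weeev
Palindrome = No


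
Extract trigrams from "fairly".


Word: "fairly" (length 6)
Number of trigrams = 6 - 3 + 1 = 4
  Position 0: "fai"
  Position 1: "air"
  Position 2: "irl"
  Position 3: "rly"
Trigrams = "fai", "air", "irl", "rly"


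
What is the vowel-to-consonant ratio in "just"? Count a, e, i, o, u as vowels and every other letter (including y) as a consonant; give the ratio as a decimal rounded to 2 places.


Word: "just"
Vowels (a,e,i,o,u): 1
Consonants: 3
Ratio = 1/3
= 0.33


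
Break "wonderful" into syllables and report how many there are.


Word: "wonderful"
Syllable breakdown: won · der · ful
Counting: 3 parts
= 3 syllables


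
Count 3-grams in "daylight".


Word: "daylight" (length 8)
Number of 3-grams = length - 3 + 1 = 8 - 3 + 1
= 6


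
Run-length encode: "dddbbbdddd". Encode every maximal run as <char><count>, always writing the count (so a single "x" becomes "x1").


String: "dddbbbdddd"
Scanning for consecutive runs:
  'd' x 3
  'b' x 3
  'd' x 4
RLE = "d3b3d4"


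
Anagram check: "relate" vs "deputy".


Word 1: "relate" → sorted: aeelrt
Word 2: "deputy" → sorted: deptuy
Same letters? aeelrt != deptuy
Anagram = No


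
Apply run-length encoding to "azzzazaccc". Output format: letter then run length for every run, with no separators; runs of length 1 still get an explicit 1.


String: "azzzazaccc"
Scanning for consecutive runs:
  'a' x 1
  'z' x 3
  'a' x 1
  'z' x 1
  'a' x 1
  'c' x 3
RLE = "a1z3a1z1a1c3"


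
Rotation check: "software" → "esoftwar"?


Word: "software", Candidate: "esoftwar"
Method: check if candidate is substring of word+word
"softwaresoftware" contains "esoftwar"? Yes
Is rotation = Yes


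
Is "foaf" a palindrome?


Word: "foaf"
Reversed: "faof"
Forward == Backward? foaf != faof
Palindrome = No


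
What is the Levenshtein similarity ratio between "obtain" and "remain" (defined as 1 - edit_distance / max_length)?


Word 1: "obtain" (length 6)
Word 2: "remain" (length 6)
One optimal edit sequence:
  1. substitute 'o' -> 'r'  (+1)
  2. substitute 'b' -> 'e'  (+1)
  3. substitute 't' -> 'm'  (+1)
  4. keep 'a'
  5. keep 'i'
  6. keep 'n'
Edit distance = 3
Max length = max(6, 6) = 6
Similarity = 1 - 3/6
= 0.5000


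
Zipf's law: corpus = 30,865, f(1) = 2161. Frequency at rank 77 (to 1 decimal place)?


Zipf's law: f(r) = f(1) / r
f(1) = 2161
f(77) = 2161 / 77
= 28.1 occurrences


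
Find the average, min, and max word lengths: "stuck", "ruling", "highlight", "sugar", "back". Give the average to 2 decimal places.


Lengths: "stuck"=5, "ruling"=6, "highlight"=9, "sugar"=5, "back"=4
Sum = 29, Count = 5
Average = 29/5 = 5.80
= avg=5.80, min=4, max=9


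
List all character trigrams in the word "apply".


Word: "apply" (length 5)
Number of trigrams = 5 - 3 + 1 = 3
  Position 0: "app"
  Position 1: "ppl"
  Position 2: "ply"
Trigrams = "app", "ppl", "ply"


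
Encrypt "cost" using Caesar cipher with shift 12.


Word: "cost"
Shift: 12
Each letter → (letter + shift) mod 26:
  'c' (2) + 12 = 14 → 'o'
  'o' (14) + 12 = 0 → 'a'
  's' (18) + 12 = 4 → 'e'
  't' (19) + 12 = 5 → 'f'
Result = "oaef"


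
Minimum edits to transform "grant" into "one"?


Word 1: "grant" (length 5)
Word 2: "one" (length 3)
One optimal edit sequence (insert/delete/substitute each cost 1):
  1. delete 'g'  (+1)
  2. delete 'r'  (+1)
  3. substitute 'a' -> 'o'  (+1)
  4. keep 'n'
  5. substitute 't' -> 'e'  (+1)
Total edit operations: 4
Edit distance = 4


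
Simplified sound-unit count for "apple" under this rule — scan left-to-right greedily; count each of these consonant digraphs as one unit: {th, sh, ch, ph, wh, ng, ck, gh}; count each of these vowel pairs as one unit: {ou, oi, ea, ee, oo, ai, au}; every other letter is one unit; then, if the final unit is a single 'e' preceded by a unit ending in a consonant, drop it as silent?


Word: "apple" (5 letters)
Left-to-right scan:
  1. 'a' (letter)
  2. 'p' (letter)
  3. 'p' (letter)
  4. 'l' (letter)
  5. 'e' (letter)
Units from scan: 5
Final unit is 'e' after a consonant -> drop as silent (-1)
Sound units = 4 units


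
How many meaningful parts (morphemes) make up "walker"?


Word: "walker"
Morphemes: walk + -er
Each morpheme carries meaning
= 2 morphemes


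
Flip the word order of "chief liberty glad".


Original: "chief liberty glad"
Words (1..n): chief | liberty | glad
Reversed (n..1): glad | liberty | chief
Result = "glad liberty chief"


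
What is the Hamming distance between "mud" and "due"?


Comparing character by character (same length = 3):
  Pos 0: 'm' vs 'd' !=
  Pos 1: 'u' vs 'u' =
  Pos 2: 'd' vs 'e' !=
Hamming distance = 2


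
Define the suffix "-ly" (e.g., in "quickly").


Suffix: -ly
Example: quickly = quick + -ly
Meaning = in a manner


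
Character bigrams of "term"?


Word: "term" (length 4)
Number of bigrams = 4 - 2 + 1 = 3
  Position 0: "te"
  Position 1: "er"
  Position 2: "rm"
Bigrams = "te", "er", "rm"


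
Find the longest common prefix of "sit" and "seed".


Word 1: "sit"
Word 2: "seed"
Comparing from start:
  Pos 0: 's' == 's'
  Pos 1: 'i' != 'e' (stop)
LCP = "s" (length 1)


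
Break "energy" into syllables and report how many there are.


Word: "energy"
Syllable breakdown: en · er · gy
Counting: 3 parts
= 3 syllables


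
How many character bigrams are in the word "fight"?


Word: "fight" (length 5)
Number of 2-grams = length - 2 + 1 = 5 - 2 + 1
= 4


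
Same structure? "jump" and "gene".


Pattern of "jump": [0, 1, 2, 3]
Pattern of "gene": [0, 1, 2, 1]
Patterns do not match
Same pattern = No


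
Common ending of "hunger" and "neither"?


Word 1: "hunger"
Word 2: "neither"
Comparing from end:
  Pos -1: 'r' == 'r'
  Pos -2: 'e' == 'e'
  Pos -3: 'g' != 'h' (stop)
LCS = "er" (length 2)


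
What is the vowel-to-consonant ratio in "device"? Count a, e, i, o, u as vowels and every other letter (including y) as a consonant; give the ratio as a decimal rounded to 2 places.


Word: "device"
Vowels (a,e,i,o,u): 3
Consonants: 3
Ratio = 3/3
= 1.00


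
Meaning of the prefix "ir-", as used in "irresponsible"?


Prefix: ir-
Example: irresponsible = ir- + responsible
Meaning = not


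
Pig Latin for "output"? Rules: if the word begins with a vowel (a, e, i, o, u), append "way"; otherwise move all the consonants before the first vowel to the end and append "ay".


Word: "output"
Starts with vowel → add 'way'
Pig Latin = "outputway"


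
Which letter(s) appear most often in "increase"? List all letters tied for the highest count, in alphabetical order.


Word: "increase"
Letter counts:
  'a': 1
  'c': 1
  'e': 2
  'i': 1
  'n': 1
  'r': 1
  's': 1
Maximum count = 2
Most frequent = 'e' (2 times each)


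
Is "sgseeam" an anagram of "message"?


Word 1: "message" → sorted: aeegmss
Word 2: "sgseeam" → sorted: aeegmss
Same letters? aeegmss == aeegmss
Anagram = Yes


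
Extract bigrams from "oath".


Word: "oath" (length 4)
Number of bigrams = 4 - 2 + 1 = 3
  Position 0: "oa"
  Position 1: "at"
  Position 2: "th"
Bigrams = "oa", "at", "th"


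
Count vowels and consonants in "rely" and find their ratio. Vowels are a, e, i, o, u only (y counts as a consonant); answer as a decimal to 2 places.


Word: "rely"
Vowels (a,e,i,o,u): 1
Consonants: 3
Ratio = 1/3
= 0.33


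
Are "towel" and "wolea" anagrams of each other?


Word 1: "towel" → sorted: elotw
Word 2: "wolea" → sorted: aelow
Same letters? elotw != aelow
Anagram = No


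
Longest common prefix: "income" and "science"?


Word 1: "income"
Word 2: "science"
Comparing from start:
  Pos 0: 'i' != 's' (stop)
LCP = "" (length 0)


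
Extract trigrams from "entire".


Word: "entire" (length 6)
Number of trigrams = 6 - 3 + 1 = 4
  Position 0: "ent"
  Position 1: "nti"
  Position 2: "tir"
  Position 3: "ire"
Trigrams = "ent", "nti", "tir", "ire"


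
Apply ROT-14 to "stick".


Word: "stick"
Shift: 14
Each letter → (letter + shift) mod 26:
  's' (18) + 14 = 6 → 'g'
  't' (19) + 14 = 7 → 'h'
  'i' (8) + 14 = 22 → 'w'
  'c' (2) + 14 = 16 → 'q'
  'k' (10) + 14 = 24 → 'y'
Result = "ghwqy"


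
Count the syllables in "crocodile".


Word: "crocodile"
Syllable breakdown: croc / o / dile
Counting: 3 parts
= 3 syllables


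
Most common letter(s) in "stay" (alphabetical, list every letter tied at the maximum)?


Word: "stay"
Letter counts:
  'a': 1
  's': 1
  't': 1
  'y': 1
Maximum count = 1
Most frequent = 'a', 's', 't', 'y' (1 time each)


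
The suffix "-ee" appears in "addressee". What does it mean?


Suffix: -ee
Example: addressee = address + -ee
Meaning = one who receives


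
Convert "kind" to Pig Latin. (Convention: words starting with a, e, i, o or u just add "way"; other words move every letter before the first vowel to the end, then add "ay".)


Word: "kind"
Starts with consonant(s) → move to end, add 'ay'
Consonant cluster: "k"
Pig Latin = "indkay"


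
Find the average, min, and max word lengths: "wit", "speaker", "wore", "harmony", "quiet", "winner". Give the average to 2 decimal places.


Lengths: "wit"=3, "speaker"=7, "wore"=4, "harmony"=7, "quiet"=5, "winner"=6
Sum = 32, Count = 6
Average = 32/6 = 5.33
= avg=5.33, min=3, max=7


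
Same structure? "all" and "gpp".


Pattern of "all": [0, 1, 1]
Pattern of "gpp": [0, 1, 1]
Patterns match
Same pattern = Yes


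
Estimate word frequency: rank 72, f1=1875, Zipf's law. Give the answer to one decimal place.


Zipf's law: f(r) = f(1) / r
f(1) = 1875
f(72) = 1875 / 72
= 26.0 occurrences


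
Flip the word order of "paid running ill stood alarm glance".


Original: "paid running ill stood alarm glance"
Words (1..n): paid | running | ill | stood | alarm | glance
Reversed (n..1): glance | alarm | stood | ill | running | paid
Result = "glance alarm stood ill running paid"


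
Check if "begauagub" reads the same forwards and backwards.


Word: "begauagub"
Reversed: "bugauageb"
Forward == Backward? begauagub != bugauageb
Palindrome = No


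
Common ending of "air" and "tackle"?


Word 1: "air"
Word 2: "tackle"
Comparing from end:
  Pos -1: 'r' != 'e' (stop)
LCS = "" (length 0)


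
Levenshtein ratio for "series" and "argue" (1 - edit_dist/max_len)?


Word 1: "series" (length 6)
Word 2: "argue" (length 5)
One optimal edit sequence:
  1. delete 's'  (+1)
  2. substitute 'e' -> 'a'  (+1)
  3. keep 'r'
  4. substitute 'i' -> 'g'  (+1)
  5. substitute 'e' -> 'u'  (+1)
  6. substitute 's' -> 'e'  (+1)
Edit distance = 5
Max length = max(6, 5) = 6
Similarity = 1 - 5/6
= 0.1667


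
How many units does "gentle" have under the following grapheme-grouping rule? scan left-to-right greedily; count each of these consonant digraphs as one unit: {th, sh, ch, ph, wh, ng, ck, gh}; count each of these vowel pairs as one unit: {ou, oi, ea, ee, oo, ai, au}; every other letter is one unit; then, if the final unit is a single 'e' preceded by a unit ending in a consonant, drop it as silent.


Word: "gentle" (6 letters)
Left-to-right scan:
  1. 'g' (letter)
  2. 'e' (letter)
  3. 'n' (letter)
  4. 't' (letter)
  5. 'l' (letter)
  6. 'e' (letter)
Units from scan: 6
Final unit is 'e' after a consonant -> drop as silent (-1)
Sound units = 5 units


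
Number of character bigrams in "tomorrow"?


Word: "tomorrow" (length 8)
Number of 2-grams = length - 2 + 1 = 8 - 2 + 1
= 7


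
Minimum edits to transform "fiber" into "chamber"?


Word 1: "fiber" (length 5)
Word 2: "chamber" (length 7)
One optimal edit sequence (insert/delete/substitute each cost 1):
  1. insert 'c'  (+1)
  2. insert 'h'  (+1)
  3. substitute 'f' -> 'a'  (+1)
  4. substitute 'i' -> 'm'  (+1)
  5. keep 'b'
  6. keep 'e'
  7. keep 'r'
Total edit operations: 4
Edit distance = 4


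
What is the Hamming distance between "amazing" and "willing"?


Comparing character by character (same length = 7):
  Pos 0: 'a' vs 'w' !=
  Pos 1: 'm' vs 'i' !=
  Pos 2: 'a' vs 'l' !=
  Pos 3: 'z' vs 'l' !=
  Pos 4: 'i' vs 'i' =
  Pos 5: 'n' vs 'n' =
  Pos 6: 'g' vs 'g' =
Hamming distance = 4


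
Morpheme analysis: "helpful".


Word: "helpful"
Morphemes: help / -ful
Each morpheme carries meaning
= 2 morphemes


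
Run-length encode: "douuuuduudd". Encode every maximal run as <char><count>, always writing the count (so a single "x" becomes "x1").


String: "douuuuduudd"
Scanning for consecutive runs:
  'd' x 1
  'o' x 1
  'u' x 4
  'd' x 1
  'u' x 2
  'd' x 2
RLE = "d1o1u4d1u2d2"


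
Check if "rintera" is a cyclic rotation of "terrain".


Word: "terrain", Candidate: "rintera"
Method: check if candidate is substring of word+word
"terrainterrain" contains "rintera"? No
Is rotation = No


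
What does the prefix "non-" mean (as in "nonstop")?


Prefix: non-
Example: nonstop = non- + stop
Meaning = not


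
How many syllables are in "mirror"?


Word: "mirror"
Syllable breakdown: mir-ror
Counting: 2 parts
= 2 syllables


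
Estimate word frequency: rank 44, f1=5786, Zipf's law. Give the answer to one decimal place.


Zipf's law: f(r) = f(1) / r
f(1) = 5786
f(44) = 5786 / 44
= 131.5 occurrences


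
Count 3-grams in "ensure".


Word: "ensure" (length 6)
Number of 3-grams = length - 3 + 1 = 6 - 3 + 1
= 4


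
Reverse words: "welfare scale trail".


Original: "welfare scale trail"
Words (1..n): welfare | scale | trail
Reversed (n..1): trail | scale | welfare
Result = "trail scale welfare"


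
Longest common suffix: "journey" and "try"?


Word 1: "journey"
Word 2: "try"
Comparing from end:
  Pos -1: 'y' == 'y'
  Pos -2: 'e' != 'r' (stop)
LCS = "y" (length 1)


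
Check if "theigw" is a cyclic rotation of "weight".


Word: "weight", Candidate: "theigw"
Method: check if candidate is substring of word+word
"weightweight" contains "theigw"? No
Is rotation = No


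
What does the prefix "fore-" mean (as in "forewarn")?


Prefix: fore-
As in: forewarn -> fore- + warn
Meaning = before


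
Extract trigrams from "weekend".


Word: "weekend" (length 7)
Number of trigrams = 7 - 3 + 1 = 5
  Position 0: "wee"
  Position 1: "eek"
  Position 2: "eke"
  Position 3: "ken"
  Position 4: "end"
Trigrams = "wee", "eek", "eke", "ken", "end"


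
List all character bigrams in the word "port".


Word: "port" (length 4)
Number of bigrams = 4 - 2 + 1 = 3
  Position 0: "po"
  Position 1: "or"
  Position 2: "rt"
Bigrams = "po", "or", "rt"


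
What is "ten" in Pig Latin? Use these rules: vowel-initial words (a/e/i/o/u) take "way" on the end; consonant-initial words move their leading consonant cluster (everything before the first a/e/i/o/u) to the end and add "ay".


Word: "ten"
Starts with consonant(s) → move to end, add 'ay'
Consonant cluster: "t"
Pig Latin = "entay"


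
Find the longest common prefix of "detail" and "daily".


Word 1: "detail"
Word 2: "daily"
Comparing from start:
  Pos 0: 'd' == 'd'
  Pos 1: 'e' != 'a' (stop)
LCP = "d" (length 1)


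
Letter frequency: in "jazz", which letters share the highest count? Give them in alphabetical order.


Word: "jazz"
Letter counts:
  'a': 1
  'j': 1
  'z': 2
Maximum count = 2
Most frequent = 'z' (2 times each)


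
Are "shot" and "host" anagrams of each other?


Word 1: "shot" → sorted: host
Word 2: "host" → sorted: host
Same letters? host == host
Anagram = Yes


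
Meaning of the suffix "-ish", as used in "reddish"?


Suffix: -ish
Example: reddish (red + -ish, with a spelling change)
Meaning = somewhat / having the qualities of


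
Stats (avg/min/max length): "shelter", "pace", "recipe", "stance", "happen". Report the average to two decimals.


Lengths: "shelter"=7, "pace"=4, "recipe"=6, "stance"=6, "happen"=6
Sum = 29, Count = 5
Average = 29/5 = 5.80
= avg=5.80, min=4, max=7


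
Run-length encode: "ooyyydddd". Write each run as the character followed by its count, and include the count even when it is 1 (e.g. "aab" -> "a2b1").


String: "ooyyydddd"
Scanning for consecutive runs:
  'o' x 2
  'y' x 3
  'd' x 4
RLE = "o2y3d4"


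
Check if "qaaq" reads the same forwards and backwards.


Word: "qaaq"
Reversed: "qaaq"
Forward == Backward? qaaq == qaaq
Palindrome = Yes


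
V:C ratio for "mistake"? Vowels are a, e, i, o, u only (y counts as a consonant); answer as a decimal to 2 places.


Word: "mistake"
Vowels (a,e,i,o,u): 3
Consonants: 4
Ratio = 3/4
= 0.75


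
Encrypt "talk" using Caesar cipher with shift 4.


Word: "talk"
Shift: 4
Each letter → (letter + shift) mod 26:
  't' (19) + 4 = 23 → 'x'
  'a' (0) + 4 = 4 → 'e'
  'l' (11) + 4 = 15 → 'p'
  'k' (10) + 4 = 14 → 'o'
Result = "xepo"


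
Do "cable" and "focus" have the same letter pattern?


Pattern of "cable": [0, 1, 2, 3, 4]
Pattern of "focus": [0, 1, 2, 3, 4]
Patterns match
Same pattern = Yes


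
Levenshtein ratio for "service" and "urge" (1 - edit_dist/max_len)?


Word 1: "service" (length 7)
Word 2: "urge" (length 4)
One optimal edit sequence:
  1. delete 's'  (+1)
  2. substitute 'e' -> 'u'  (+1)
  3. keep 'r'
  4. delete 'v'  (+1)
  5. delete 'i'  (+1)
  6. substitute 'c' -> 'g'  (+1)
  7. keep 'e'
Edit distance = 5
Max length = max(7, 4) = 7
Similarity = 1 - 5/7
= 0.2857


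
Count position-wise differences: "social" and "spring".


Comparing character by character (same length = 6):
  Pos 0: 's' vs 's' =
  Pos 1: 'o' vs 'p' !=
  Pos 2: 'c' vs 'r' !=
  Pos 3: 'i' vs 'i' =
  Pos 4: 'a' vs 'n' !=
  Pos 5: 'l' vs 'g' !=
Hamming distance = 4


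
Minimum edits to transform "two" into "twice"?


Word 1: "two" (length 3)
Word 2: "twice" (length 5)
One optimal edit sequence (insert/delete/substitute each cost 1):
  1. keep 't'
  2. keep 'w'
  3. insert 'i'  (+1)
  4. insert 'c'  (+1)
  5. substitute 'o' -> 'e'  (+1)
Total edit operations: 3
Edit distance = 3


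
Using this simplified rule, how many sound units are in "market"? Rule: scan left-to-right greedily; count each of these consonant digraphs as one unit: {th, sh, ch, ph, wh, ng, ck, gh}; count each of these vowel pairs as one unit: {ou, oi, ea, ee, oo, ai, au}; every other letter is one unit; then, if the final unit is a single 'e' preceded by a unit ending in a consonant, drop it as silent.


Word: "market" (6 letters)
Left-to-right scan:
  [1] 'm' (letter)
  [2] 'a' (letter)
  [3] 'r' (letter)
  [4] 'k' (letter)
  [5] 'e' (letter)
  [6] 't' (letter)
Units from scan: 6
Sound units = 6 units


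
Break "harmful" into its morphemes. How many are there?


Word: "harmful"
Morphemes: harm | -ful
Each morpheme carries meaning
= 2 morphemes


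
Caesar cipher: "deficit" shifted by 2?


Word: "deficit"
Shift: 2
Each letter → (letter + shift) mod 26:
  'd' (3) + 2 = 5 → 'f'
  'e' (4) + 2 = 6 → 'g'
  'f' (5) + 2 = 7 → 'h'
  'i' (8) + 2 = 10 → 'k'
  'c' (2) + 2 = 4 → 'e'
  'i' (8) + 2 = 10 → 'k'
  't' (19) + 2 = 21 → 'v'
Result = "fghkekv"


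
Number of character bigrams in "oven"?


Word: "oven" (length 4)
Number of 2-grams = length - 2 + 1 = 4 - 2 + 1
= 3


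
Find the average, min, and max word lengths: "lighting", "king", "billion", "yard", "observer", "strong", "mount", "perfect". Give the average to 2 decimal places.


Lengths: "lighting"=8, "king"=4, "billion"=7, "yard"=4, "observer"=8, "strong"=6, "mount"=5, "perfect"=7
Sum = 49, Count = 8
Average = 49/8 = 6.13
= avg=6.13, min=4, max=8


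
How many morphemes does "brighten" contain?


Word: "brighten"
Morphemes: bright | -en
Each morpheme carries meaning
= 2 morphemes


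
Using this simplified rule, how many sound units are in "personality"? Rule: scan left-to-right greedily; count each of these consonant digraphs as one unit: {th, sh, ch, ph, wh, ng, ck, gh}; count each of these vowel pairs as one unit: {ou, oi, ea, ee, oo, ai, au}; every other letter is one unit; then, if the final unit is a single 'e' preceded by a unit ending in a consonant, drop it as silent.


Word: "personality" (11 letters)
Left-to-right scan:
  [1] 'p' (letter)
  [2] 'e' (letter)
  [3] 'r' (letter)
  [4] 's' (letter)
  [5] 'o' (letter)
  [6] 'n' (letter)
  [7] 'a' (letter)
  [8] 'l' (letter)
  [9] 'i' (letter)
  [10] 't' (letter)
  [11] 'y' (letter)
Units from scan: 11
Sound units = 11 units


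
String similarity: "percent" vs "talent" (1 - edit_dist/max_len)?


Word 1: "percent" (length 7)
Word 2: "talent" (length 6)
One optimal edit sequence:
  1. delete 'p'  (+1)
  2. substitute 'e' -> 't'  (+1)
  3. substitute 'r' -> 'a'  (+1)
  4. substitute 'c' -> 'l'  (+1)
  5. keep 'e'
  6. keep 'n'
  7. keep 't'
Edit distance = 4
Max length = max(7, 6) = 7
Similarity = 1 - 4/7
= 0.4286


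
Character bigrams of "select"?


Word: "select" (length 6)
Number of bigrams = 6 - 2 + 1 = 5
  Position 0: "se"
  Position 1: "el"
  Position 2: "le"
  Position 3: "ec"
  Position 4: "ct"
Bigrams = "se", "el", "le", "ec", "ct"


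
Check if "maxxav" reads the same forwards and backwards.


Word: "maxxav"
Reversed: "vaxxam"
Forward == Backward? maxxav != vaxxam
Palindrome = No


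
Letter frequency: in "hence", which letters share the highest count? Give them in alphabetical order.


Word: "hence"
Letter counts:
  'c': 1
  'e': 2
  'h': 1
  'n': 1
Maximum count = 2
Most frequent = 'e' (2 times each)


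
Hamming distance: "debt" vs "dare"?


Comparing character by character (same length = 4):
  Pos 0: 'd' vs 'd' =
  Pos 1: 'e' vs 'a' !=
  Pos 2: 'b' vs 'r' !=
  Pos 3: 't' vs 'e' !=
Hamming distance = 3


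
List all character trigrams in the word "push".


Word: "push" (length 4)
Number of trigrams = 4 - 3 + 1 = 2
  Position 0: "pus"
  Position 1: "ush"
Trigrams = "pus", "ush"


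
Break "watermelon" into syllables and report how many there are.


Word: "watermelon"
Syllable breakdown: wa | ter | mel | on
Counting: 4 parts
= 4 syllables


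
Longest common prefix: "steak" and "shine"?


Word 1: "steak"
Word 2: "shine"
Comparing from start:
  Pos 0: 's' == 's'
  Pos 1: 't' != 'h' (stop)
LCP = "s" (length 1)


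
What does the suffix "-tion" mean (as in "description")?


Suffix: -tion
Example: description (describe + -tion, with a spelling change)
Meaning = act or process


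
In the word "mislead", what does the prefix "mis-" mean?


Prefix: mis-
Example: mislead (mis- + lead)
Meaning = wrongly


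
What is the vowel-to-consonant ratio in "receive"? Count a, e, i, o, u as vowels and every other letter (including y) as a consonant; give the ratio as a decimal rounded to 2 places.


Word: "receive"
Vowels (a,e,i,o,u): 4
Consonants: 3
Ratio = 4/3
= 1.33


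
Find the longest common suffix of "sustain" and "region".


Word 1: "sustain"
Word 2: "region"
Comparing from end:
  Pos -1: 'n' == 'n'
  Pos -2: 'i' != 'o' (stop)
LCS = "n" (length 1)


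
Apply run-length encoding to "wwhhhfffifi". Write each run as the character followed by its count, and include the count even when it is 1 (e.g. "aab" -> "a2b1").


String: "wwhhhfffifi"
Scanning for consecutive runs:
  'w' x 2
  'h' x 3
  'f' x 3
  'i' x 1
  'f' x 1
  'i' x 1
RLE = "w2h3f3i1f1i1"


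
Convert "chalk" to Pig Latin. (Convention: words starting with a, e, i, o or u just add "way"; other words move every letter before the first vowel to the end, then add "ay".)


Word: "chalk"
Starts with consonant(s) → move to end, add 'ay'
Consonant cluster: "ch"
Pig Latin = "alkchay"
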